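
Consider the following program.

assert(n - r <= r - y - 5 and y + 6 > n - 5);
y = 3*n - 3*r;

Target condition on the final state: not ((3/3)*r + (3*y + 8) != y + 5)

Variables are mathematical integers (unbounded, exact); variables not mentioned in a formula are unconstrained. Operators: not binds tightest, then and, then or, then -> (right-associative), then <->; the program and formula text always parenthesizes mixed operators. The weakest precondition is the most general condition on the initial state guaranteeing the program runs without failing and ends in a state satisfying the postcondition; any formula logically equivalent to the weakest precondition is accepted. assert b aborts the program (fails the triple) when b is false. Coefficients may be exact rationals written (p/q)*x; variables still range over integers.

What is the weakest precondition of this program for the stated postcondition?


Working backward. After the program, the postcondition not ((3/3)*r + (3*y + 8) != y + 5) must hold; in canonical form it is not (r + 2*y != -3).
Before y := 3*n - 3*r: not (6*n != 5*r - 3)
Before assert n - r <= r - y - 5 and y + 6 > n - 5: n + y <= 2*r - 5 and y > n - 11 and (not (6*n != 5*r - 3))
Answer: WP = n + y <= 2*r - 5 and y > n - 11 and (not (6*n != 5*r - 3))


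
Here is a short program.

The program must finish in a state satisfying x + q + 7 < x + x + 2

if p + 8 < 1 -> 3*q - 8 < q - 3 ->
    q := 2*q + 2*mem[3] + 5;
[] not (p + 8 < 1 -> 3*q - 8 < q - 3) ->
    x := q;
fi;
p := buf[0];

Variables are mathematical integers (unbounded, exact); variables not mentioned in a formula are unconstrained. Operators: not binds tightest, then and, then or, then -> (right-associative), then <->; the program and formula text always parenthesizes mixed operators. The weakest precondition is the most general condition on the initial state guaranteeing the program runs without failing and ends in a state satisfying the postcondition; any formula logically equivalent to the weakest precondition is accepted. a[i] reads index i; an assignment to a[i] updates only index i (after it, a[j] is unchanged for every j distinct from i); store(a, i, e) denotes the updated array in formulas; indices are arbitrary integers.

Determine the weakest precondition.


Working backward. After the program, the postcondition x + q + 7 < x + x + 2 must hold; in canonical form it is q < x - 5.
Before p := buf[0]: q < x - 5
Then branch requires 2*mem[3] + 2*q < x - 10; else branch requires false.
Before the if: ((p < -7 -> 2*q < 5) -> 2*mem[3] + 2*q < x - 10) and (p < -7 -> 2*q < 5)
Answer: WP = ((p < -7 -> 2*q < 5) -> 2*mem[3] + 2*q < x - 10) and (p < -7 -> 2*q < 5)


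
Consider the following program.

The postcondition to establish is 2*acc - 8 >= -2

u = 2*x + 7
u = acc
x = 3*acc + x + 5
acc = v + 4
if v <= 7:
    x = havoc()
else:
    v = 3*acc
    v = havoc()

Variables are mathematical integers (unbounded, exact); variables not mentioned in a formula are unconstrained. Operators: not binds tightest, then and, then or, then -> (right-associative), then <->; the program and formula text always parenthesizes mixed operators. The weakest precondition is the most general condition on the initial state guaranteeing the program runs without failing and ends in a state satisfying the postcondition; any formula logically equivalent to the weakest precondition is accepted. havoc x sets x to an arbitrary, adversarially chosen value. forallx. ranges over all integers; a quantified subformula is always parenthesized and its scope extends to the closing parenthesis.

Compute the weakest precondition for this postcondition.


Working backward. After the program, the postcondition 2*acc - 8 >= -2 must hold; in canonical form it is 2*acc >= 6.
Then branch requires 2*acc >= 6; else branch requires 2*acc >= 6.
Before the if: (v <= 7 -> 2*acc >= 6) and ((not (v <= 7)) -> 2*acc >= 6)
Before acc := v + 4: (v <= 7 -> 2*v >= -2) and ((not (v <= 7)) -> 2*v >= -2)
Before x := 3*acc + x + 5: (v <= 7 -> 2*v >= -2) and ((not (v <= 7)) -> 2*v >= -2)
Before u := acc: (v <= 7 -> 2*v >= -2) and ((not (v <= 7)) -> 2*v >= -2)
Before u := 2*x + 7: (v <= 7 -> 2*v >= -2) and ((not (v <= 7)) -> 2*v >= -2)
Answer: WP = (v <= 7 -> 2*v >= -2) and ((not (v <= 7)) -> 2*v >= -2)


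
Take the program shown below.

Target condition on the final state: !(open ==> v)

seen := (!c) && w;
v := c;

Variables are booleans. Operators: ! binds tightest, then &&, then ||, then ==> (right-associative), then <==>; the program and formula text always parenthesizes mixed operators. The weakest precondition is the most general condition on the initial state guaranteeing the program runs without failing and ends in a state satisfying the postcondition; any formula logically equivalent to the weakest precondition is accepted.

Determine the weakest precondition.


Working backward. After the program, !(open ==> v) must hold.
Before v := c: !(open ==> c)
Before seen := (!c) && w: !(open ==> c)
Answer: WP = !(open ==> c)


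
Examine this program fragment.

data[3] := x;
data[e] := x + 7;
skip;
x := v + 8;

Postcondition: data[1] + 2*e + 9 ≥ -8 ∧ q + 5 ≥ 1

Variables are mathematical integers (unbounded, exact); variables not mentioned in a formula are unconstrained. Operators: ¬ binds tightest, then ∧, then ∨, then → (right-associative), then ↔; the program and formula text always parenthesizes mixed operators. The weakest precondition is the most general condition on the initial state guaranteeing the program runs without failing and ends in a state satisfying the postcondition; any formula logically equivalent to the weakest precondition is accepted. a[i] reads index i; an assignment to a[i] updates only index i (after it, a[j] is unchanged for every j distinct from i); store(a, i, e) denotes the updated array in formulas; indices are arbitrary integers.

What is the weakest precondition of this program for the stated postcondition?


Working backward. After the program, the postcondition data[1] + 2*e + 9 ≥ -8 ∧ q + 5 ≥ 1 must hold; in canonical form it is data[1] + 2*e ≥ -17 ∧ q ≥ -4.
Before x := v + 8: data[1] + 2*e ≥ -17 ∧ q ≥ -4
Before skip: data[1] + 2*e ≥ -17 ∧ q ≥ -4
Before data[e] := x + 7: store(data, e, x + 7)[1] + 2*e ≥ -17 ∧ q ≥ -4
Before data[3] := x: store(store(data, 3, x), e, x + 7)[1] + 2*e ≥ -17 ∧ q ≥ -4
Answer: WP = store(store(data, 3, x), e, x + 7)[1] + 2*e ≥ -17 ∧ q ≥ -4


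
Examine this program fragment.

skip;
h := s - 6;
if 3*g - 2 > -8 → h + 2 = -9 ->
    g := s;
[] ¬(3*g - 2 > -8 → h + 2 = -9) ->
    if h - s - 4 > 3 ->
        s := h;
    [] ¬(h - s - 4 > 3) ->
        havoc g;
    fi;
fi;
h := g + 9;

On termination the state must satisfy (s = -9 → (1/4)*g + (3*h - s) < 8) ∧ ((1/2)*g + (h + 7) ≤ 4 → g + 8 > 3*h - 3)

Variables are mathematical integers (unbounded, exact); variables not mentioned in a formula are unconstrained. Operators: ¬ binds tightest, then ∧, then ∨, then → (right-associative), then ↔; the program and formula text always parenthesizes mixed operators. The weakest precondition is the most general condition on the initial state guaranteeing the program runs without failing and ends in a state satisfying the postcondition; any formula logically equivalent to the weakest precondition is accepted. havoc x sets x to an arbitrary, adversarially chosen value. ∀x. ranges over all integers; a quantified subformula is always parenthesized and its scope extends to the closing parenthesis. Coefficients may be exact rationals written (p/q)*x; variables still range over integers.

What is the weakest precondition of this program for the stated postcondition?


Working backward. After the program, the postcondition (s = -9 → (1/4)*g + (3*h - s) < 8) ∧ ((1/2)*g + (h + 7) ≤ 4 → g + 8 > 3*h - 3) must hold; in canonical form it is (s = -9 → (1/4)*g + 3*h < s + 8) ∧ ((1/2)*g + h ≤ -3 → g > 3*h - 11).
Before h := g + 9: (s = -9 → (13/4)*g < s - 19) ∧ ((3/2)*g ≤ -12 → 2*g < -16)
Then branch requires (s = -9 → (9/4)*s < -19) ∧ ((3/2)*s ≤ -12 → 2*s < -16); else branch requires (h > s + 7 → ((h = -9 → (13/4)*g < h - 19) ∧ ((3/2)*g ≤ -12 → 2*g < -16))) ∧ ((¬(h > s + 7)) → (∀g_1. ((s = -9 → (13/4)*g_1 < s - 19) ∧ ((3/2)*g_1 ≤ -12 → 2*g_1 < -16)))).
Before the if: ((3*g > -6 → h = -11) → ((s = -9 → (9/4)*s < -19) ∧ ((3/2)*s ≤ -12 → 2*s < -16))) ∧ ((¬(3*g > -6 → h = -11)) → ((h > s + 7 → ((h = -9 → (13/4)*g < h - 19) ∧ ((3/2)*g ≤ -12 → 2*g < -16))) ∧ ((¬(h > s + 7)) → (∀g_1. ((s = -9 → (13/4)*g_1 < s - 19) ∧ ((3/2)*g_1 ≤ -12 → 2*g_1 < -16))))))
Before h := s - 6: ((3*g > -6 → s = -5) → ((s = -9 → (9/4)*s < -19) ∧ ((3/2)*s ≤ -12 → 2*s < -16))) ∧ ((¬(3*g > -6 → s = -5)) → (∀g_1. ((s = -9 → (13/4)*g_1 < s - 19) ∧ ((3/2)*g_1 ≤ -12 → 2*g_1 < -16))))
Before skip: ((3*g > -6 → s = -5) → ((s = -9 → (9/4)*s < -19) ∧ ((3/2)*s ≤ -12 → 2*s < -16))) ∧ ((¬(3*g > -6 → s = -5)) → (∀g_1. ((s = -9 → (13/4)*g_1 < s - 19) ∧ ((3/2)*g_1 ≤ -12 → 2*g_1 < -16))))
Answer: WP = ((3*g > -6 → s = -5) → ((s = -9 → (9/4)*s < -19) ∧ ((3/2)*s ≤ -12 → 2*s < -16))) ∧ ((¬(3*g > -6 → s = -5)) → (∀g_1. ((s = -9 → (13/4)*g_1 < s - 19) ∧ ((3/2)*g_1 ≤ -12 → 2*g_1 < -16))))


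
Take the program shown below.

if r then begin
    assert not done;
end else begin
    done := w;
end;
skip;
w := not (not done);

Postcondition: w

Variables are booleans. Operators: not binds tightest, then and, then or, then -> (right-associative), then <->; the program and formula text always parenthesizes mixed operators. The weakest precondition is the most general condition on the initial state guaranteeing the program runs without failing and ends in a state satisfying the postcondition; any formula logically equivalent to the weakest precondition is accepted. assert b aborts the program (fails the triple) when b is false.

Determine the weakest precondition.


Working backward. After the program, w must hold.
Before w := not (not done): done
Before skip: done
Then branch requires false; else branch requires w.
Before the if: (not r) and ((not r) -> w)
Answer: WP = (not r) and ((not r) -> w)


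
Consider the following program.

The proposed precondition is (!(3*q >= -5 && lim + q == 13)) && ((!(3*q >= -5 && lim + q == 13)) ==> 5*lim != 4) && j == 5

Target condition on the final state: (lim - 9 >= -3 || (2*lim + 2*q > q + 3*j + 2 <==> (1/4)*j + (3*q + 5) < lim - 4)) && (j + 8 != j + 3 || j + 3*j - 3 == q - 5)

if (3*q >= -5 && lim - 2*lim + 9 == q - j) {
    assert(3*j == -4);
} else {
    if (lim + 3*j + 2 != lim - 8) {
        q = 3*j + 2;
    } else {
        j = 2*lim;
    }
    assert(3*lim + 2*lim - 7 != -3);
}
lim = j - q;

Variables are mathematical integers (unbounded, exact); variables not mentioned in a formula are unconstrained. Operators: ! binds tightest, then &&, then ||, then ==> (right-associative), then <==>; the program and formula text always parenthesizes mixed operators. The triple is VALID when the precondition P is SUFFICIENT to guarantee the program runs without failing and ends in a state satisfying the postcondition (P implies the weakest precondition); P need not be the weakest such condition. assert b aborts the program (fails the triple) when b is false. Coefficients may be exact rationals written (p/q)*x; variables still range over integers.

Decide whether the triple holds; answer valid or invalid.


Working backward. After the program, the postcondition (lim - 9 >= -3 || (2*lim + 2*q > q + 3*j + 2 <==> (1/4)*j + (3*q + 5) < lim - 4)) && (j + 8 != j + 3 || j + 3*j - 3 == q - 5) must hold; in canonical form it is lim >= 6 || (2*lim + q > 3*j + 2 <==> (1/4)*j + 3*q < lim - 9).
Before lim := j - q: j >= q + 6 || (j + q < -2 <==> 4*q < (3/4)*j - 9)
Then branch requires 3*j == -4 && (j >= q + 6 || (j + q < -2 <==> 4*q < (3/4)*j - 9)); else branch requires (3*j != -10 ==> (5*lim != 4 && (2*j <= -8 || (4*j < -4 <==> (45/4)*j < -17)))) && ((!(3*j != -10)) ==> (5*lim != 4 && (2*lim >= q + 6 || (2*lim + q < -2 <==> 4*q < (3/2)*lim - 9)))).
Before the if: ((3*q >= -5 && j == lim + q - 9) ==> (3*j == -4 && (j >= q + 6 || (j + q < -2 <==> 4*q < (3/4)*j - 9)))) && ((!(3*q >= -5 && j == lim + q - 9)) ==> ((3*j != -10 ==> (5*lim != 4 && (2*j <= -8 || (4*j < -4 <==> (45/4)*j < -17)))) && ((!(3*j != -10)) ==> (5*lim != 4 && (2*lim >= q + 6 || (2*lim + q < -2 <==> 4*q < (3/2)*lim - 9))))))
The weakest precondition is ((3*q >= -5 && j == lim + q - 9) ==> (3*j == -4 && (j >= q + 6 || (j + q < -2 <==> 4*q < (3/4)*j - 9)))) && ((!(3*q >= -5 && j == lim + q - 9)) ==> ((3*j != -10 ==> (5*lim != 4 && (2*j <= -8 || (4*j < -4 <==> (45/4)*j < -17)))) && ((!(3*j != -10)) ==> (5*lim != 4 && (2*lim >= q + 6 || (2*lim + q < -2 <==> 4*q < (3/2)*lim - 9)))))).
Check whether (!(3*q >= -5 && lim + q == 13)) && ((!(3*q >= -5 && lim + q == 13)) ==> 5*lim != 4) && j == 5 implies it.
Countermodel: at the initial state j = 5, lim = 15, q = -1, the precondition holds but the weakest precondition fails.
Answer: invalid


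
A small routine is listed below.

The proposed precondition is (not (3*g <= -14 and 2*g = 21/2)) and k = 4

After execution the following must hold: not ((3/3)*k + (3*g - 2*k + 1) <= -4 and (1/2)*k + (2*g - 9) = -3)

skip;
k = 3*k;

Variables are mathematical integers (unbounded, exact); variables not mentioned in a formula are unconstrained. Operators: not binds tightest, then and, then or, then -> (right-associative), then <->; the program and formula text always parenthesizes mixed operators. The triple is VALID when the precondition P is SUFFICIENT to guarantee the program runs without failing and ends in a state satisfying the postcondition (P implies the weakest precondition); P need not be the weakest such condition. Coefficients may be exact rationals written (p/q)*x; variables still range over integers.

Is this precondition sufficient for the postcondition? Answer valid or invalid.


Working backward. After the program, the postcondition not ((3/3)*k + (3*g - 2*k + 1) <= -4 and (1/2)*k + (2*g - 9) = -3) must hold; in canonical form it is not (3*g <= k - 5 and 2*g + (1/2)*k = 6).
Before k := 3*k: not (3*g <= 3*k - 5 and 2*g + (3/2)*k = 6)
Before skip: not (3*g <= 3*k - 5 and 2*g + (3/2)*k = 6)
The weakest precondition is not (3*g <= 3*k - 5 and 2*g + (3/2)*k = 6).
Check whether (not (3*g <= -14 and 2*g = 21/2)) and k = 4 implies it.
Countermodel: at the initial state g = 0, k = 4, the precondition holds but the weakest precondition fails.
Answer: invalid


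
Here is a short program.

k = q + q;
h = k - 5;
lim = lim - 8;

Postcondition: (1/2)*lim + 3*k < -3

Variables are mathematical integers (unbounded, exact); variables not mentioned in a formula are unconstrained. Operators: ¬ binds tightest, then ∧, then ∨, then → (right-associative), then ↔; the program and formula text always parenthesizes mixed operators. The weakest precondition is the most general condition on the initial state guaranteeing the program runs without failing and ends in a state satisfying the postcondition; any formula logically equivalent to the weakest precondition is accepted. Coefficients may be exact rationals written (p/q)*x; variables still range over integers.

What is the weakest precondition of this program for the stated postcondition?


Working backward. After the program, the postcondition (1/2)*lim + 3*k < -3 must hold; in canonical form it is 3*k + (1/2)*lim < -3.
Before lim := lim - 8: 3*k + (1/2)*lim < 1
Before h := k - 5: 3*k + (1/2)*lim < 1
Before k := q + q: (1/2)*lim + 6*q < 1
Answer: WP = (1/2)*lim + 6*q < 1


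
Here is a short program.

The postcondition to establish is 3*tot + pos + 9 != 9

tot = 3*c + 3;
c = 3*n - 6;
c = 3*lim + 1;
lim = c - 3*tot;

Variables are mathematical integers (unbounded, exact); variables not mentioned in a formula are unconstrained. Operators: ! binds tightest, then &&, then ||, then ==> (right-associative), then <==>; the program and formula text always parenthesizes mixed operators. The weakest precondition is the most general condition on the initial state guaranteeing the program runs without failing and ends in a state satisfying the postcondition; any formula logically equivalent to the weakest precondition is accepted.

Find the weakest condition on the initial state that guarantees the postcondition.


Working backward. After the program, the postcondition 3*tot + pos + 9 != 9 must hold; in canonical form it is pos + 3*tot != 0.
Before lim := c - 3*tot: pos + 3*tot != 0
Before c := 3*lim + 1: pos + 3*tot != 0
Before c := 3*n - 6: pos + 3*tot != 0
Before tot := 3*c + 3: 9*c + pos != -9
Answer: WP = 9*c + pos != -9


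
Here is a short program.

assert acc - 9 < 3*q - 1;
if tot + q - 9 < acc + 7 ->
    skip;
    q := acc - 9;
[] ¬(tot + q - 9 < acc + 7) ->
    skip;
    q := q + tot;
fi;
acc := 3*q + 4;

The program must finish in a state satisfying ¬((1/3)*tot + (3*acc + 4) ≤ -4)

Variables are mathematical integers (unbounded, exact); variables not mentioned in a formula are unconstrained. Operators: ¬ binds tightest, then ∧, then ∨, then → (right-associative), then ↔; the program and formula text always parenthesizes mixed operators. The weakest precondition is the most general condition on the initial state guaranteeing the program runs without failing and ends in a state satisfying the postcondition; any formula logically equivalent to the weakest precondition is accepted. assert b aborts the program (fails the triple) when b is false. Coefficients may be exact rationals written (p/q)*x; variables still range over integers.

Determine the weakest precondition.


Working backward. After the program, the postcondition ¬((1/3)*tot + (3*acc + 4) ≤ -4) must hold; in canonical form it is ¬(3*acc + (1/3)*tot ≤ -8).
Before acc := 3*q + 4: ¬(9*q + (1/3)*tot ≤ -20)
Then branch requires ¬(9*acc + (1/3)*tot ≤ 61); else branch requires ¬(9*q + (28/3)*tot ≤ -20).
Before the if: (q + tot < acc + 16 → (¬(9*acc + (1/3)*tot ≤ 61))) ∧ ((¬(q + tot < acc + 16)) → (¬(9*q + (28/3)*tot ≤ -20)))
Before assert acc - 9 < 3*q - 1: acc < 3*q + 8 ∧ (q + tot < acc + 16 → (¬(9*acc + (1/3)*tot ≤ 61))) ∧ ((¬(q + tot < acc + 16)) → (¬(9*q + (28/3)*tot ≤ -20)))
Answer: WP = acc < 3*q + 8 ∧ (q + tot < acc + 16 → (¬(9*acc + (1/3)*tot ≤ 61))) ∧ ((¬(q + tot < acc + 16)) → (¬(9*q + (28/3)*tot ≤ -20)))


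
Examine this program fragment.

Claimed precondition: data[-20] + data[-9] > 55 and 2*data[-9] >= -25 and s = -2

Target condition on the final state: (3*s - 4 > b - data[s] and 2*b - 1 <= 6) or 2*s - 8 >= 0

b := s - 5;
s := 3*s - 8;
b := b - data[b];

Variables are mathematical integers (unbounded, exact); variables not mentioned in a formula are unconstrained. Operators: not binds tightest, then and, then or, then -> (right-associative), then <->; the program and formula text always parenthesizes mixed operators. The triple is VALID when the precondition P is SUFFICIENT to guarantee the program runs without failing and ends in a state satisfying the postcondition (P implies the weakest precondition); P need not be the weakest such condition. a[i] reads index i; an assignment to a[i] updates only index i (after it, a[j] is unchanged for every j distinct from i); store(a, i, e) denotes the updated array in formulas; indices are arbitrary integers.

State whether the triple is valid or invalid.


Working backward. After the program, the postcondition (3*s - 4 > b - data[s] and 2*b - 1 <= 6) or 2*s - 8 >= 0 must hold; in canonical form it is (data[s] + 3*s > b + 4 and 2*b <= 7) or 2*s >= 8.
Before b := b - data[b]: (data[b] + data[s] + 3*s > b + 4 and 2*b <= 2*data[b] + 7) or 2*s >= 8
Before s := 3*s - 8: (data[3*s - 8] + data[b] + 9*s > b + 28 and 2*b <= 2*data[b] + 7) or 6*s >= 24
Before b := s - 5: (data[3*s - 8] + data[s - 5] + 8*s > 23 and 2*s <= 2*data[s - 5] + 17) or 6*s >= 24
The weakest precondition is (data[3*s - 8] + data[s - 5] + 8*s > 23 and 2*s <= 2*data[s - 5] + 17) or 6*s >= 24.
Check whether data[-20] + data[-9] > 55 and 2*data[-9] >= -25 and s = -2 implies it.
Countermodel: at the initial state data = {[-20] = 56, [-14] = -11, [-9] = 0, [-7] = -11, elsewhere -11}, s = -2, the precondition holds but the weakest precondition fails.
Answer: invalid


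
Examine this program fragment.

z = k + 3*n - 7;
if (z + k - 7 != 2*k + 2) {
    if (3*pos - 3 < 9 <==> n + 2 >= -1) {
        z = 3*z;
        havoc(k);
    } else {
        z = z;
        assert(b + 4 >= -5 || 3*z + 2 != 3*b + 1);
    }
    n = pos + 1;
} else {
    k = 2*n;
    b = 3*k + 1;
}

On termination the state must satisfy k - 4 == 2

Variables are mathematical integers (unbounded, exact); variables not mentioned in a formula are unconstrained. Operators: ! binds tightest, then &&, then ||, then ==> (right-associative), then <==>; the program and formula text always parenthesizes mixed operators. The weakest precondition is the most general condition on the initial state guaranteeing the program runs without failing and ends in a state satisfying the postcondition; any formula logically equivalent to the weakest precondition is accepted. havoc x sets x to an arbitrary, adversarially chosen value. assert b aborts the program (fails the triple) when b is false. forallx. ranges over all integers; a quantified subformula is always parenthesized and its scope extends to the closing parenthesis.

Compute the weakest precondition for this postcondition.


Working backward. After the program, the postcondition k - 4 == 2 must hold; in canonical form it is k == 6.
Then branch requires ((3*pos < 12 <==> n >= -3) ==> (forall k_1. k_1 == 6)) && ((!(3*pos < 12 <==> n >= -3)) ==> ((b >= -9 || 3*z != 3*b - 1) && k == 6)); else branch requires 2*n == 6.
Before the if: (z != k + 9 ==> (((3*pos < 12 <==> n >= -3) ==> (forall k_1. k_1 == 6)) && ((!(3*pos < 12 <==> n >= -3)) ==> ((b >= -9 || 3*z != 3*b - 1) && k == 6)))) && ((!(z != k + 9)) ==> 2*n == 6)
Before z := k + 3*n - 7: (3*n != 16 ==> (((3*pos < 12 <==> n >= -3) ==> (forall k_1. k_1 == 6)) && ((!(3*pos < 12 <==> n >= -3)) ==> ((b >= -9 || 3*k + 9*n != 3*b + 20) && k == 6)))) && ((!(3*n != 16)) ==> 2*n == 6)
Answer: WP = (3*n != 16 ==> (((3*pos < 12 <==> n >= -3) ==> (forall k_1. k_1 == 6)) && ((!(3*pos < 12 <==> n >= -3)) ==> ((b >= -9 || 3*k + 9*n != 3*b + 20) && k == 6)))) && ((!(3*n != 16)) ==> 2*n == 6)


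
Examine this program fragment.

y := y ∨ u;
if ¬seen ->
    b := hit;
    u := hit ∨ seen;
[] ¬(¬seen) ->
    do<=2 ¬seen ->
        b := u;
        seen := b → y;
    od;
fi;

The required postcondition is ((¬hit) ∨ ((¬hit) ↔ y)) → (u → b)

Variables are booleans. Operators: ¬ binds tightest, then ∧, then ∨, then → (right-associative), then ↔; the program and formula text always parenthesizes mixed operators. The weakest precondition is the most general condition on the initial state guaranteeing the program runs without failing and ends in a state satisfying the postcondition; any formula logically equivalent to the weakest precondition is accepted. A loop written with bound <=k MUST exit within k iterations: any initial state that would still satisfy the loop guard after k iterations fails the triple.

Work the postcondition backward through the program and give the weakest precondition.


Working backward. After the program, ((¬hit) ∨ ((¬hit) ↔ y)) → (u → b) must hold.
Then branch requires ((¬hit) ∨ ((¬hit) ↔ y)) → ((hit ∨ seen) → hit); else branch requires ((¬seen) → ((¬(u → y)) → (u → y))) ∧ (seen → (((¬hit) ∨ ((¬hit) ↔ y)) → (u → b))).
Before the if: ((¬seen) → (((¬hit) ∨ ((¬hit) ↔ y)) → ((hit ∨ seen) → hit))) ∧ (seen → (((¬seen) → ((¬(u → y)) → (u → y))) ∧ (seen → (((¬hit) ∨ ((¬hit) ↔ y)) → (u → b)))))
Before y := y ∨ u: ((¬seen) → (((¬hit) ∨ ((¬hit) ↔ (y ∨ u))) → ((hit ∨ seen) → hit))) ∧ (seen → (((¬seen) → ((¬(u → (y ∨ u))) → (u → (y ∨ u)))) ∧ (seen → (((¬hit) ∨ ((¬hit) ↔ (y ∨ u))) → (u → b)))))
Answer: WP = ((¬seen) → (((¬hit) ∨ ((¬hit) ↔ (y ∨ u))) → ((hit ∨ seen) → hit))) ∧ (seen → (((¬seen) → ((¬(u → (y ∨ u))) → (u → (y ∨ u)))) ∧ (seen → (((¬hit) ∨ ((¬hit) ↔ (y ∨ u))) → (u → b)))))


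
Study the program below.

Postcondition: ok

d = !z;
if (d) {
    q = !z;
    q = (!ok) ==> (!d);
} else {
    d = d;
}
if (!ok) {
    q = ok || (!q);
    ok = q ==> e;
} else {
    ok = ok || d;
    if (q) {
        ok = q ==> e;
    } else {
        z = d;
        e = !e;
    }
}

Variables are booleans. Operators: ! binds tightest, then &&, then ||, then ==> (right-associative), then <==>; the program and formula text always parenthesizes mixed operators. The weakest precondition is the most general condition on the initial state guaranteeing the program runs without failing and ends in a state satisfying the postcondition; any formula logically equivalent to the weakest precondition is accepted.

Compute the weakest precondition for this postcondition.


Working backward. After the program, ok must hold.
Then branch requires (ok || (!q)) ==> e; else branch requires (q ==> (q ==> e)) && ((!q) ==> (ok || d)).
Before the if: ((!ok) ==> ((ok || (!q)) ==> e)) && (ok ==> ((q ==> (q ==> e)) && ((!q) ==> (ok || d))))
Then branch requires ((!ok) ==> ((ok || (!((!ok) ==> (!d)))) ==> e)) && (ok ==> ((((!ok) ==> (!d)) ==> (((!ok) ==> (!d)) ==> e)) && ((!((!ok) ==> (!d))) ==> (ok || d)))); else branch requires ((!ok) ==> ((ok || (!q)) ==> e)) && (ok ==> ((q ==> (q ==> e)) && ((!q) ==> (ok || d)))).
Before the if: (d ==> (((!ok) ==> ((ok || (!((!ok) ==> (!d)))) ==> e)) && (ok ==> ((((!ok) ==> (!d)) ==> (((!ok) ==> (!d)) ==> e)) && ((!((!ok) ==> (!d))) ==> (ok || d)))))) && ((!d) ==> (((!ok) ==> ((ok || (!q)) ==> e)) && (ok ==> ((q ==> (q ==> e)) && ((!q) ==> (ok || d))))))
Before d := !z: ((!z) ==> (((!ok) ==> ((ok || (!((!ok) ==> z))) ==> e)) && (ok ==> ((((!ok) ==> z) ==> (((!ok) ==> z) ==> e)) && ((!((!ok) ==> z)) ==> (ok || (!z))))))) && (z ==> (((!ok) ==> ((ok || (!q)) ==> e)) && (ok ==> ((q ==> (q ==> e)) && ((!q) ==> (ok || (!z)))))))
Answer: WP = ((!z) ==> (((!ok) ==> ((ok || (!((!ok) ==> z))) ==> e)) && (ok ==> ((((!ok) ==> z) ==> (((!ok) ==> z) ==> e)) && ((!((!ok) ==> z)) ==> (ok || (!z))))))) && (z ==> (((!ok) ==> ((ok || (!q)) ==> e)) && (ok ==> ((q ==> (q ==> e)) && ((!q) ==> (ok || (!z)))))))


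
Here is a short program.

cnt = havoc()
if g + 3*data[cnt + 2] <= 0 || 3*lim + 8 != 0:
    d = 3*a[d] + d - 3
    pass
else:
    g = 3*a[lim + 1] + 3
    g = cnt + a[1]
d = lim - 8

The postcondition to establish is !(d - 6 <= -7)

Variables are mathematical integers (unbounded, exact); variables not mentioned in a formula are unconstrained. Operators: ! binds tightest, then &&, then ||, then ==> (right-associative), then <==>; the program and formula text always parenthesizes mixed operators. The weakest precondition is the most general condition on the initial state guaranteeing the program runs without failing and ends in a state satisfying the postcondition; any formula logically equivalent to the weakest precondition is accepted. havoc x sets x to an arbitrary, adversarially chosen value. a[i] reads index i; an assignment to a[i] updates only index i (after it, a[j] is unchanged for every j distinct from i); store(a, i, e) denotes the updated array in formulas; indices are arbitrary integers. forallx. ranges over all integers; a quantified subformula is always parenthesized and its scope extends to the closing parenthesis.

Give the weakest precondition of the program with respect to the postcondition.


Working backward. After the program, the postcondition !(d - 6 <= -7) must hold; in canonical form it is !(d <= -1).
Before d := lim - 8: !(lim <= 7)
Then branch requires !(lim <= 7); else branch requires !(lim <= 7).
Before the if: ((3*data[cnt + 2] + g <= 0 || 3*lim != -8) ==> (!(lim <= 7))) && ((!(3*data[cnt + 2] + g <= 0 || 3*lim != -8)) ==> (!(lim <= 7)))
Before havoc cnt: forall cnt_1. (((3*data[cnt_1 + 2] + g <= 0 || 3*lim != -8) ==> (!(lim <= 7))) && ((!(3*data[cnt_1 + 2] + g <= 0 || 3*lim != -8)) ==> (!(lim <= 7))))
Answer: WP = forall cnt_1. (((3*data[cnt_1 + 2] + g <= 0 || 3*lim != -8) ==> (!(lim <= 7))) && ((!(3*data[cnt_1 + 2] + g <= 0 || 3*lim != -8)) ==> (!(lim <= 7))))


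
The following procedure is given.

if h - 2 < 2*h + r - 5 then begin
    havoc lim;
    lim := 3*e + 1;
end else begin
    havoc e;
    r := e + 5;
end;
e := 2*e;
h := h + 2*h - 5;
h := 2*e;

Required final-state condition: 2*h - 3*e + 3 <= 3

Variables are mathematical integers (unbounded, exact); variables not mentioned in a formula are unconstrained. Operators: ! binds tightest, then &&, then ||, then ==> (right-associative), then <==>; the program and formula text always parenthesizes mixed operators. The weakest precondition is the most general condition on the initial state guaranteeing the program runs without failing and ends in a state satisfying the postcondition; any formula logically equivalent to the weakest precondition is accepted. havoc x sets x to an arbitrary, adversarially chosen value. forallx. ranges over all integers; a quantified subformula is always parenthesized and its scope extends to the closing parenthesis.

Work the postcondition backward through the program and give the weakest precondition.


Working backward. After the program, the postcondition 2*h - 3*e + 3 <= 3 must hold; in canonical form it is 2*h <= 3*e.
Before h := 2*e: e <= 0
Before h := h + 2*h - 5: e <= 0
Before e := 2*e: 2*e <= 0
Then branch requires 2*e <= 0; else branch requires forall e_1. 2*e_1 <= 0.
Before the if: (h + r > 3 ==> 2*e <= 0) && ((!(h + r > 3)) ==> (forall e_1. 2*e_1 <= 0))
Answer: WP = (h + r > 3 ==> 2*e <= 0) && ((!(h + r > 3)) ==> (forall e_1. 2*e_1 <= 0))


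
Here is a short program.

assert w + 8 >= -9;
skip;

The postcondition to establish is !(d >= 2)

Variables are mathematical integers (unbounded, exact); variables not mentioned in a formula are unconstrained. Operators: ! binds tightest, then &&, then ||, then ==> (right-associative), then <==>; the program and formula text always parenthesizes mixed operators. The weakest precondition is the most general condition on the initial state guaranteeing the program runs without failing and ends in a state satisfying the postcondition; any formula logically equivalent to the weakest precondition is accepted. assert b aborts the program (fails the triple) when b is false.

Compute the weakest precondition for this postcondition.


Working backward. After the program, !(d >= 2) must hold.
Before skip: !(d >= 2)
Before assert w + 8 >= -9: w >= -17 && (!(d >= 2))
Answer: WP = w >= -17 && (!(d >= 2))


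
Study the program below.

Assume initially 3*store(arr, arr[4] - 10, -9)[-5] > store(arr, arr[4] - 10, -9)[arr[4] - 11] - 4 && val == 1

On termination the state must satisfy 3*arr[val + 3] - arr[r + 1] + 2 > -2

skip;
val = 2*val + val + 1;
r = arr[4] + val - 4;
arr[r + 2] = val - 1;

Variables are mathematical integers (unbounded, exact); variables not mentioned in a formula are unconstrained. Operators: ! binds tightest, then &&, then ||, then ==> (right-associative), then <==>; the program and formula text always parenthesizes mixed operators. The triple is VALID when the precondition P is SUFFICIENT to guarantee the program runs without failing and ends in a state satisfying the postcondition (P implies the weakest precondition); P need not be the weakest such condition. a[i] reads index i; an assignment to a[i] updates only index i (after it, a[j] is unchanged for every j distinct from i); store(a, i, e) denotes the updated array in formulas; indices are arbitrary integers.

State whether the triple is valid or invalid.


Working backward. After the program, the postcondition 3*arr[val + 3] - arr[r + 1] + 2 > -2 must hold; in canonical form it is 3*arr[val + 3] > arr[r + 1] - 4.
Before arr[r + 2] := val - 1: 3*store(arr, r + 2, val - 1)[val + 3] > store(arr, r + 2, val - 1)[r + 1] - 4
Before r := arr[4] + val - 4: 3*store(arr, arr[4] + val - 2, val - 1)[val + 3] > store(arr, arr[4] + val - 2, val - 1)[arr[4] + val - 3] - 4
Before val := 2*val + val + 1: 3*store(arr, arr[4] + 3*val - 1, 3*val)[3*val + 4] > store(arr, arr[4] + 3*val - 1, 3*val)[arr[4] + 3*val - 2] - 4
Before skip: 3*store(arr, arr[4] + 3*val - 1, 3*val)[3*val + 4] > store(arr, arr[4] + 3*val - 1, 3*val)[arr[4] + 3*val - 2] - 4
The weakest precondition is 3*store(arr, arr[4] + 3*val - 1, 3*val)[3*val + 4] > store(arr, arr[4] + 3*val - 1, 3*val)[arr[4] + 3*val - 2] - 4.
Check whether 3*store(arr, arr[4] - 10, -9)[-5] > store(arr, arr[4] - 10, -9)[arr[4] - 11] - 4 && val == 1 implies it.
Countermodel: at the initial state arr = {[-6] = -24, [-5] = 8, [4] = 5, [6] = 13, [7] = 8, elsewhere 8}, val = 1, the precondition holds but the weakest precondition fails.
Answer: invalid


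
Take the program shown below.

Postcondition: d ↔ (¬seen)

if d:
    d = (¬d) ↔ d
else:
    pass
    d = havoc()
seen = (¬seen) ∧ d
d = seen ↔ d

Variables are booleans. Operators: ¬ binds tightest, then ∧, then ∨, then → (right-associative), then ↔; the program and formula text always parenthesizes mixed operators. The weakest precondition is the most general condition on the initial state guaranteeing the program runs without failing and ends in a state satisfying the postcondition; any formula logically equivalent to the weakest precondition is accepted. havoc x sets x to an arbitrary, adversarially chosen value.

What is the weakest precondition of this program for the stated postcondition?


Working backward. After the program, d ↔ (¬seen) must hold.
Before d := seen ↔ d: (seen ↔ d) ↔ (¬seen)
Before seen := (¬seen) ∧ d: (((¬seen) ∧ d) ↔ d) ↔ (¬((¬seen) ∧ d))
Then branch requires (((¬seen) ∧ ((¬d) ↔ d)) ↔ ((¬d) ↔ d)) ↔ (¬((¬seen) ∧ ((¬d) ↔ d))); else branch requires (¬seen) ↔ seen.
Before the if: (d → ((((¬seen) ∧ ((¬d) ↔ d)) ↔ ((¬d) ↔ d)) ↔ (¬((¬seen) ∧ ((¬d) ↔ d))))) ∧ ((¬d) → ((¬seen) ↔ seen))
Answer: WP = (d → ((((¬seen) ∧ ((¬d) ↔ d)) ↔ ((¬d) ↔ d)) ↔ (¬((¬seen) ∧ ((¬d) ↔ d))))) ∧ ((¬d) → ((¬seen) ↔ seen))


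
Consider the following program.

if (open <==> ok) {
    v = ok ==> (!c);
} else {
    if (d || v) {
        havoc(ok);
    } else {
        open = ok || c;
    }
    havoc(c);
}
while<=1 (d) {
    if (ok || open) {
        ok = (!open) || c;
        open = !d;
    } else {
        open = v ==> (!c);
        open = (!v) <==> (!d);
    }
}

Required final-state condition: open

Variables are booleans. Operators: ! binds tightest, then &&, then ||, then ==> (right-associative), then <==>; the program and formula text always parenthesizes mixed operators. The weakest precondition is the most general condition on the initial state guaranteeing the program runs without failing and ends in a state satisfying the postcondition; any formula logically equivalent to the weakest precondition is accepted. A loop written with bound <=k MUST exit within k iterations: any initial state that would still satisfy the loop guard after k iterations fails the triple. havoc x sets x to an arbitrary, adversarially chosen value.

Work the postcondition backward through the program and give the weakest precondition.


Working backward. After the program, open must hold.
Before the loop (bound <=1), unroll the exhaustion recursion (WP_0 = exit-now case; WP_j = one more guarded iteration, up to j = 1):
  WP_0: (!d) && open
  WP_1: (d ==> (((ok || open) ==> (!d)) && ((!(ok || open)) ==> ((!d) && ((!v) <==> (!d)))))) && ((!d) ==> open)
So before the loop: (d ==> (((ok || open) ==> (!d)) && ((!(ok || open)) ==> ((!d) && ((!v) <==> (!d)))))) && ((!d) ==> open)
Then branch requires (d ==> (((ok || open) ==> (!d)) && ((!(ok || open)) ==> ((!d) && ((!(ok ==> (!c))) <==> (!d)))))) && ((!d) ==> open); else branch requires ((d || v) ==> ((d ==> (!d)) && ((!d) ==> open) && (d ==> ((open ==> (!d)) && ((!open) ==> ((!d) && ((!v) <==> (!d)))))))) && ((!(d || v)) ==> ((d ==> (((ok || c) ==> (!d)) && ((!(ok || c)) ==> ((!d) && ((!v) <==> (!d)))))) && ((!d) ==> (ok || c)))).
Before the if: ((open <==> ok) ==> ((d ==> (((ok || open) ==> (!d)) && ((!(ok || open)) ==> ((!d) && ((!(ok ==> (!c))) <==> (!d)))))) && ((!d) ==> open))) && ((!(open <==> ok)) ==> (((d || v) ==> ((d ==> (!d)) && ((!d) ==> open) && (d ==> ((open ==> (!d)) && ((!open) ==> ((!d) && ((!v) <==> (!d)))))))) && ((!(d || v)) ==> ((d ==> (((ok || c) ==> (!d)) && ((!(ok || c)) ==> ((!d) && ((!v) <==> (!d)))))) && ((!d) ==> (ok || c))))))
Answer: WP = ((open <==> ok) ==> ((d ==> (((ok || open) ==> (!d)) && ((!(ok || open)) ==> ((!d) && ((!(ok ==> (!c))) <==> (!d)))))) && ((!d) ==> open))) && ((!(open <==> ok)) ==> (((d || v) ==> ((d ==> (!d)) && ((!d) ==> open) && (d ==> ((open ==> (!d)) && ((!open) ==> ((!d) && ((!v) <==> (!d)))))))) && ((!(d || v)) ==> ((d ==> (((ok || c) ==> (!d)) && ((!(ok || c)) ==> ((!d) && ((!v) <==> (!d)))))) && ((!d) ==> (ok || c))))))


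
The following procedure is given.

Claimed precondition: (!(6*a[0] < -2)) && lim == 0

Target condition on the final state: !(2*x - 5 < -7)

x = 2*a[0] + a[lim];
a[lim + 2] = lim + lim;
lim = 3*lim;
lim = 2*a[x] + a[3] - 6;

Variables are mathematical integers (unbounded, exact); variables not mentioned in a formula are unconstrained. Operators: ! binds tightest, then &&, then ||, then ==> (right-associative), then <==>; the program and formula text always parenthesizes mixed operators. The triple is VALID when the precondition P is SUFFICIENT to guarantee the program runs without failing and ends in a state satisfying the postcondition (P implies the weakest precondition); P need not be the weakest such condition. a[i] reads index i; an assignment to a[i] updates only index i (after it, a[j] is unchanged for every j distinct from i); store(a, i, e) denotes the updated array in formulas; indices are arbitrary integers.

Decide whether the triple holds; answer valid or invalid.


Working backward. After the program, the postcondition !(2*x - 5 < -7) must hold; in canonical form it is !(2*x < -2).
Before lim := 2*a[x] + a[3] - 6: !(2*x < -2)
Before lim := 3*lim: !(2*x < -2)
Before a[lim + 2] := lim + lim: !(2*x < -2)
Before x := 2*a[0] + a[lim]: !(4*a[0] + 2*a[lim] < -2)
The weakest precondition is !(4*a[0] + 2*a[lim] < -2).
Check whether (!(6*a[0] < -2)) && lim == 0 implies it.
Every state satisfying the precondition satisfies the weakest precondition: the implication holds.
Answer: valid


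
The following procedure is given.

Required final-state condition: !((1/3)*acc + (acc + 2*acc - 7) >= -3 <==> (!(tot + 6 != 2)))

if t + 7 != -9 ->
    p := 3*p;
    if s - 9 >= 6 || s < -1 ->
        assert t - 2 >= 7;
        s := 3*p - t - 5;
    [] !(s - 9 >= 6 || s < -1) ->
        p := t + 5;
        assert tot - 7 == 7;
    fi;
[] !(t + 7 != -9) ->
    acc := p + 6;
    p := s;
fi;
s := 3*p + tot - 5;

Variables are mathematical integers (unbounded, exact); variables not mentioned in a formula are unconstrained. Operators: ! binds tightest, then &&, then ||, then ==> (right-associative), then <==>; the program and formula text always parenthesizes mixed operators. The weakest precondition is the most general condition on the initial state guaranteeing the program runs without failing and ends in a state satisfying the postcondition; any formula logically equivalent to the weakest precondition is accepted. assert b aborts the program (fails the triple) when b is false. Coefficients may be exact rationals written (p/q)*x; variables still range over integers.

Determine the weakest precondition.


Working backward. After the program, the postcondition !((1/3)*acc + (acc + 2*acc - 7) >= -3 <==> (!(tot + 6 != 2))) must hold; in canonical form it is !((10/3)*acc >= 4 <==> (!(tot != -4))).
Before s := 3*p + tot - 5: !((10/3)*acc >= 4 <==> (!(tot != -4)))
Then branch requires ((s >= 15 || s < -1) ==> (t >= 9 && (!((10/3)*acc >= 4 <==> (!(tot != -4)))))) && ((!(s >= 15 || s < -1)) ==> (tot == 14 && (!((10/3)*acc >= 4 <==> (!(tot != -4)))))); else branch requires !((10/3)*p >= -16 <==> (!(tot != -4))).
Before the if: (t != -16 ==> (((s >= 15 || s < -1) ==> (t >= 9 && (!((10/3)*acc >= 4 <==> (!(tot != -4)))))) && ((!(s >= 15 || s < -1)) ==> (tot == 14 && (!((10/3)*acc >= 4 <==> (!(tot != -4)))))))) && ((!(t != -16)) ==> (!((10/3)*p >= -16 <==> (!(tot != -4)))))
Answer: WP = (t != -16 ==> (((s >= 15 || s < -1) ==> (t >= 9 && (!((10/3)*acc >= 4 <==> (!(tot != -4)))))) && ((!(s >= 15 || s < -1)) ==> (tot == 14 && (!((10/3)*acc >= 4 <==> (!(tot != -4)))))))) && ((!(t != -16)) ==> (!((10/3)*p >= -16 <==> (!(tot != -4)))))
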